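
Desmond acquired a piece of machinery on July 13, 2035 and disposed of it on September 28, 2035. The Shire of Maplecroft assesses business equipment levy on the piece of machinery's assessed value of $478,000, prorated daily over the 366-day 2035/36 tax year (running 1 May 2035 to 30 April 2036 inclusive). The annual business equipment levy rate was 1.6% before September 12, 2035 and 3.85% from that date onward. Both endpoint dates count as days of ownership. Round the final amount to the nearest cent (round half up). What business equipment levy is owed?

July 13 – September 11, 2035: 61 days at 1.6% → $478,000 × 1.6% × 61/366 = $1,274.6667
September 12 – September 28, 2035: 17 days at 3.85% → $478,000 × 3.85% × 17/366 = $854.7842
Total = $2,129.4508

$2,129.45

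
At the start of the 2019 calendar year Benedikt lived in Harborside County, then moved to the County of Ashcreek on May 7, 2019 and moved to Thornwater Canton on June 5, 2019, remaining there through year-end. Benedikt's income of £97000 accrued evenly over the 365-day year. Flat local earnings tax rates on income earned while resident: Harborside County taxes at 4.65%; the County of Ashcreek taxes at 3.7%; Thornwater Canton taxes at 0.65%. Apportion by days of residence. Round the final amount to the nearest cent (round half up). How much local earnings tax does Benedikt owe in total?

£2204.96

Harborside County, January 1 – May 6, 2019: 126 days → £97000 × 4.65% × 126/365 = £1557.0493
The County of Ashcreek, May 7 – June 4, 2019: 29 days → £97000 × 3.7% × 29/365 = £285.1534
Thornwater Canton, June 5 – December 31, 2019: 210 days → £97000 × 0.65% × 210/365 = £362.7534
Total = £2204.9562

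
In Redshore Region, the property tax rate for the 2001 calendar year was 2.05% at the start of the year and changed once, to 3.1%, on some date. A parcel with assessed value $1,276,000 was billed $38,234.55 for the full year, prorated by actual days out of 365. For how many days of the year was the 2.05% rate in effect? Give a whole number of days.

Let d = days at the first rate; then 365 − d days at the second rate.
$1,276,000 × [2.05%·d + 3.1%·(365−d)] / 365 = $38,234.55
Solving gives d = 36, so the new rate took effect on 6 February 2001.

36 days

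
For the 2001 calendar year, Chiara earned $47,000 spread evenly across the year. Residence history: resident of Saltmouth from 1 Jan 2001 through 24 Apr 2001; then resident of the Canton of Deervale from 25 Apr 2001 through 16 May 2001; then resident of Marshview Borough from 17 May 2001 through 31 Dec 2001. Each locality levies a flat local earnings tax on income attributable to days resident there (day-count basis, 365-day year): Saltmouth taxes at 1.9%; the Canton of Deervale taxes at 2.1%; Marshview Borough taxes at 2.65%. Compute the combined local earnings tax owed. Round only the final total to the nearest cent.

Saltmouth, 1 Jan – 24 Apr 2001: 114 days → $47,000 × 1.9% × 114/365 = $278.9096
The Canton of Deervale, 25 Apr – 16 May 2001: 22 days → $47,000 × 2.1% × 22/365 = $59.4904
Marshview Borough, 17 May – 31 Dec 2001: 229 days → $47,000 × 2.65% × 229/365 = $781.4233
Total = $1,119.8233

$1,119.82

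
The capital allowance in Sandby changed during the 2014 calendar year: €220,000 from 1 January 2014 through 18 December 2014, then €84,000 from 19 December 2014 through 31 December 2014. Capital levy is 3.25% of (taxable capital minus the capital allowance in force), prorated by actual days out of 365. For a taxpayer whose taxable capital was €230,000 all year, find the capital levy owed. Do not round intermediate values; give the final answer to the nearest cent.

€482.42

1 January – 18 December 2014: 352 days, exemption €220,000 → (€230,000 − €220,000) × 3.25% × 352/365 = €313.4247
19 December – 31 December 2014: 13 days, exemption €84,000 → (€230,000 − €84,000) × 3.25% × 13/365 = €169.0000
Total = €482.4247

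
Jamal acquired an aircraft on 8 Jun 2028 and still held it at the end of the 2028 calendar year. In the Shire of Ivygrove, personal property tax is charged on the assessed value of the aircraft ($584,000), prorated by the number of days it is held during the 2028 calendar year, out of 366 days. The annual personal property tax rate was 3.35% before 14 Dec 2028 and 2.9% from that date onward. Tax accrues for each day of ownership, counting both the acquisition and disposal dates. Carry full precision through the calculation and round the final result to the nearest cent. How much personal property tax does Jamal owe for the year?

$10,935.64

8 Jun – 13 Dec 2028: 189 days at 3.35% → $584,000 × 3.35% × 189/366 = $10,102.7213
14 Dec – 31 Dec 2028: 18 days at 2.9% → $584,000 × 2.9% × 18/366 = $832.9180
Total = $10,935.6393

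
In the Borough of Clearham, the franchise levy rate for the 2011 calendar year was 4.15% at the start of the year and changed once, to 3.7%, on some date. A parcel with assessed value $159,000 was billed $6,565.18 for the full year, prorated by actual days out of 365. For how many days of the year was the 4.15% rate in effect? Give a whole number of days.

348 days

Let d = days at the first rate; then 365 − d days at the second rate.
$159,000 × [4.15%·d + 3.7%·(365−d)] / 365 = $6,565.18
Solving gives d = 348, so the new rate took effect on December 15, 2011.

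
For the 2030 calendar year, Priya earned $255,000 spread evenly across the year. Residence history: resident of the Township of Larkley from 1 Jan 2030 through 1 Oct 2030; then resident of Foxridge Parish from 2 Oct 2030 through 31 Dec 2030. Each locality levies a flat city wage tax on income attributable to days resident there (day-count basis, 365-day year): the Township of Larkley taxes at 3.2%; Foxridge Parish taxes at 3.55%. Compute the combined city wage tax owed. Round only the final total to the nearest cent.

The Township of Larkley, 1 Jan – 1 Oct 2030: 274 days → $255,000 × 3.2% × 274/365 = $6,125.5890
Foxridge Parish, 2 Oct – 31 Dec 2030: 91 days → $255,000 × 3.55% × 91/365 = $2,256.9247
Total = $8,382.5137

$8,382.51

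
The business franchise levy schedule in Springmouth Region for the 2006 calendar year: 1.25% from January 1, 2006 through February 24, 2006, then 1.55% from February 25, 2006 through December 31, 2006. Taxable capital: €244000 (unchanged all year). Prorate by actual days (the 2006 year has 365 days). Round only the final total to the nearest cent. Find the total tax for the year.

€3671.70

January 1 – February 24, 2006: 55 days at 1.25% → €244000 × 1.25% × 55/365 = €459.5890
February 25 – December 31, 2006: 310 days at 1.55% → €244000 × 1.55% × 310/365 = €3212.1096
Total = €3671.6986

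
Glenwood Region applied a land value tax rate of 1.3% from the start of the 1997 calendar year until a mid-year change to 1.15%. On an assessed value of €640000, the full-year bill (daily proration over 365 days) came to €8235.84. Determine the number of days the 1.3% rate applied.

Let d = days at the first rate; then 365 − d days at the second rate.
€640000 × [1.3%·d + 1.15%·(365−d)] / 365 = €8235.84
Solving gives d = 333, so the new rate took effect on 30 Nov 1997.

333 days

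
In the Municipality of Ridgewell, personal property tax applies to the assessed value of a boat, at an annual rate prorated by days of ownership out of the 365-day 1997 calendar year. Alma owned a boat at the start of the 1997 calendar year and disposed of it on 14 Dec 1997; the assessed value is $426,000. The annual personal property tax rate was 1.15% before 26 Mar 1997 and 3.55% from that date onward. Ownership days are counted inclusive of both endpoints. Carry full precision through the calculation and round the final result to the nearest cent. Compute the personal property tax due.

$12,065.72

1 Jan – 25 Mar 1997: 84 days at 1.15% → $426,000 × 1.15% × 84/365 = $1,127.4411
26 Mar – 14 Dec 1997: 264 days at 3.55% → $426,000 × 3.55% × 264/365 = $10,938.2795
Total = $12,065.7205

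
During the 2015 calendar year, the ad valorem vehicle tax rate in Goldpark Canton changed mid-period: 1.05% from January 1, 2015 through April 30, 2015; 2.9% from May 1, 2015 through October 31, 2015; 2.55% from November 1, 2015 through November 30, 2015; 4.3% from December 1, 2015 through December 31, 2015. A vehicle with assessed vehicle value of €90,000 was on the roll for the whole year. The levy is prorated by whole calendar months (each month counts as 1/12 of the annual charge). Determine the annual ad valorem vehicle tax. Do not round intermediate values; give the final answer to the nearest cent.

€2,133.75

January 1 – April 30, 2015: 4 months at 1.05% → €90,000 × 1.05% × 4/12 = €315.0000
May 1 – October 31, 2015: 6 months at 2.9% → €90,000 × 2.9% × 6/12 = €1,305.0000
November 1 – November 30, 2015: 1 month at 2.55% → €90,000 × 2.55% × 1/12 = €191.2500
December 1 – December 31, 2015: 1 month at 4.3% → €90,000 × 4.3% × 1/12 = €322.5000
Total = €2,133.7500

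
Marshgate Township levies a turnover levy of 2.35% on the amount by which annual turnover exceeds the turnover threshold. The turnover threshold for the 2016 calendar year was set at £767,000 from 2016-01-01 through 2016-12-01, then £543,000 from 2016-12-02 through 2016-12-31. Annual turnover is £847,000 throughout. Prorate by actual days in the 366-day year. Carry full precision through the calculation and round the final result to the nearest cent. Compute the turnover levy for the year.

2016-01-01 to 2016-12-01: 336 days, exemption £767,000 → (£847,000 − £767,000) × 2.35% × 336/366 = £1,725.9016
2016-12-02 to 2016-12-31: 30 days, exemption £543,000 → (£847,000 − £543,000) × 2.35% × 30/366 = £585.5738
Total = £2,311.4754

£2,311.48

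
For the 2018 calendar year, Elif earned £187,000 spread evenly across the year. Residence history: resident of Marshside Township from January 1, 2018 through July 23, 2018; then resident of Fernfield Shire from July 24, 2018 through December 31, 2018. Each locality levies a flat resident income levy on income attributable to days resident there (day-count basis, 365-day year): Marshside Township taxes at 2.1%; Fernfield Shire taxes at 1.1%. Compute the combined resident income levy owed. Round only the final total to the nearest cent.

£3,102.15

Marshside Township, January 1 – July 23, 2018: 204 days → £187,000 × 2.1% × 204/365 = £2,194.8164
Fernfield Shire, July 24 – December 31, 2018: 161 days → £187,000 × 1.1% × 161/365 = £907.3342
Total = £3,102.1507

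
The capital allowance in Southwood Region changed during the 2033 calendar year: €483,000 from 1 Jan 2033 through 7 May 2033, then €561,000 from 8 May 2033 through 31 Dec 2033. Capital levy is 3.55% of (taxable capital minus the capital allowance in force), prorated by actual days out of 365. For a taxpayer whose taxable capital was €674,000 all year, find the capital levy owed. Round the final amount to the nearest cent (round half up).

€4,974.96

1 Jan – 7 May 2033: 127 days, exemption €483,000 → (€674,000 − €483,000) × 3.55% × 127/365 = €2,359.2425
8 May – 31 Dec 2033: 238 days, exemption €561,000 → (€674,000 − €561,000) × 3.55% × 238/365 = €2,615.7178
Total = €4,974.9603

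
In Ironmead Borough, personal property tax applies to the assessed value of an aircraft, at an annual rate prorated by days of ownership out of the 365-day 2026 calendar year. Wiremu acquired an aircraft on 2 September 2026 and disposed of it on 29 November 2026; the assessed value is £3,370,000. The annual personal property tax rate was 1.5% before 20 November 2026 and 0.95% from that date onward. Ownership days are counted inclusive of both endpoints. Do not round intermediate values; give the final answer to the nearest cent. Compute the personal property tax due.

£11,818.08

2 September – 19 November 2026: 79 days at 1.5% → £3,370,000 × 1.5% × 79/365 = £10,940.9589
20 November – 29 November 2026: 10 days at 0.95% → £3,370,000 × 0.95% × 10/365 = £877.1233
Total = £11,818.0822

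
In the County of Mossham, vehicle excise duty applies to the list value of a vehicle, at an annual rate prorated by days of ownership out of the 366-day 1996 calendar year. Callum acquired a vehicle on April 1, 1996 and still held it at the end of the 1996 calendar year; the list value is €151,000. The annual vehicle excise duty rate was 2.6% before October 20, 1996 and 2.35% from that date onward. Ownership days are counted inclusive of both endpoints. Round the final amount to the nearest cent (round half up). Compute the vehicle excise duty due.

April 1 – October 19, 1996: 202 days at 2.6% → €151,000 × 2.6% × 202/366 = €2,166.8087
October 20 – December 31, 1996: 73 days at 2.35% → €151,000 × 2.35% × 73/366 = €707.7609
Total = €2,874.5697

€2,874.57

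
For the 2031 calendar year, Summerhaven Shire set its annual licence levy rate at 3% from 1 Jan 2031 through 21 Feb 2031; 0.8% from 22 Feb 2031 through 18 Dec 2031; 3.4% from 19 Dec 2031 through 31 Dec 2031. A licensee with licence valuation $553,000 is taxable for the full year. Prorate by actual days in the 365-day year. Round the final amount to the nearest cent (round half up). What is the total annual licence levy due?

$6,669.33

1 Jan – 21 Feb 2031: 52 days at 3% → $553,000 × 3% × 52/365 = $2,363.5068
22 Feb – 18 Dec 2031: 300 days at 0.8% → $553,000 × 0.8% × 300/365 = $3,636.1644
19 Dec – 31 Dec 2031: 13 days at 3.4% → $553,000 × 3.4% × 13/365 = $669.6603
Total = $6,669.3315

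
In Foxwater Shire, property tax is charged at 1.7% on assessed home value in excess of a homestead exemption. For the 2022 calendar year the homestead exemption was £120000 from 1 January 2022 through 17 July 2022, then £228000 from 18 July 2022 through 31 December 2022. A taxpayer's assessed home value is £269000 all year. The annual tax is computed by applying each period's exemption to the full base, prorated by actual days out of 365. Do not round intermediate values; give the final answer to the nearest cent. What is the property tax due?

£1692.97

1 January – 17 July 2022: 198 days, exemption £120000 → (£269000 − £120000) × 1.7% × 198/365 = £1374.0658
18 July – 31 December 2022: 167 days, exemption £228000 → (£269000 − £228000) × 1.7% × 167/365 = £318.9014
Total = £1692.9671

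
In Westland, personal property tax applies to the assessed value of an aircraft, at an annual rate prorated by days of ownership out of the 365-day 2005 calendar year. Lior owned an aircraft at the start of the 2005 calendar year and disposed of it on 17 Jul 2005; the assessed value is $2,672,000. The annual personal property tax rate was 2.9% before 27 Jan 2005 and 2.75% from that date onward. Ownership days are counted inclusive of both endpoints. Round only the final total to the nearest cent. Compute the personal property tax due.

1 Jan – 26 Jan 2005: 26 days at 2.9% → $2,672,000 × 2.9% × 26/365 = $5,519.6932
27 Jan – 17 Jul 2005: 172 days at 2.75% → $2,672,000 × 2.75% × 172/365 = $34,626.1918
Total = $40,145.8849

$40,145.88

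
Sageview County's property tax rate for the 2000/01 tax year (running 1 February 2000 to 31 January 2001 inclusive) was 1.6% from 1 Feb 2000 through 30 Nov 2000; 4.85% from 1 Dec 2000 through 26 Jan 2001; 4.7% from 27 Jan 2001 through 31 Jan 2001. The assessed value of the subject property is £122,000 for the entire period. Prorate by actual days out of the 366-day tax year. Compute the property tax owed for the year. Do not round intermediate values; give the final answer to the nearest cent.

1 Feb – 30 Nov 2000: 304 days at 1.6% → £122,000 × 1.6% × 304/366 = £1,621.3333
1 Dec 2000 – 26 Jan 2001: 57 days at 4.85% → £122,000 × 4.85% × 57/366 = £921.5000
27 Jan – 31 Jan 2001: 5 days at 4.7% → £122,000 × 4.7% × 5/366 = £78.3333
Total = £2,621.1667

£2,621.17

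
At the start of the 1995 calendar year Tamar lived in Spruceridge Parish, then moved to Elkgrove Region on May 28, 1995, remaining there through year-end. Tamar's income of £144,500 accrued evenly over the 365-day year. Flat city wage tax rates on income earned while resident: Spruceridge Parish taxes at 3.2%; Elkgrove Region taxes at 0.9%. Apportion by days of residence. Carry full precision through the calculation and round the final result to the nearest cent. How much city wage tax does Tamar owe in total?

£2,639.01

Spruceridge Parish, January 1 – May 27, 1995: 147 days → £144,500 × 3.2% × 147/365 = £1,862.2685
Elkgrove Region, May 28 – December 31, 1995: 218 days → £144,500 × 0.9% × 218/365 = £776.7370
Total = £2,639.0055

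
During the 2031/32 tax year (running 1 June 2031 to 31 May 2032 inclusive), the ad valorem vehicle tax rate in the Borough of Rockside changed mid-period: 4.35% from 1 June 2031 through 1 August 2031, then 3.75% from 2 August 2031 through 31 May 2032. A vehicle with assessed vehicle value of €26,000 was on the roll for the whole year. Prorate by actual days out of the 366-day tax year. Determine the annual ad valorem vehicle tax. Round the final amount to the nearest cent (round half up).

1 June – 1 August 2031: 62 days at 4.35% → €26,000 × 4.35% × 62/366 = €191.5902
2 August 2031 – 31 May 2032: 304 days at 3.75% → €26,000 × 3.75% × 304/366 = €809.8361
Total = €1,001.4262

€1,001.43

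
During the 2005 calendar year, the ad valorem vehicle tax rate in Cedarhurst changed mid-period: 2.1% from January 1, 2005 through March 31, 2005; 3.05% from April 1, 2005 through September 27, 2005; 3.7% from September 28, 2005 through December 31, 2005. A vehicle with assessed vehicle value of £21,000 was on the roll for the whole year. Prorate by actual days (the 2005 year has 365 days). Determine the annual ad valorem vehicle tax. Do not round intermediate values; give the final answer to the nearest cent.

£626.84

January 1 – March 31, 2005: 90 days at 2.1% → £21,000 × 2.1% × 90/365 = £108.7397
April 1 – September 27, 2005: 180 days at 3.05% → £21,000 × 3.05% × 180/365 = £315.8630
September 28 – December 31, 2005: 95 days at 3.7% → £21,000 × 3.7% × 95/365 = £202.2329
Total = £626.8356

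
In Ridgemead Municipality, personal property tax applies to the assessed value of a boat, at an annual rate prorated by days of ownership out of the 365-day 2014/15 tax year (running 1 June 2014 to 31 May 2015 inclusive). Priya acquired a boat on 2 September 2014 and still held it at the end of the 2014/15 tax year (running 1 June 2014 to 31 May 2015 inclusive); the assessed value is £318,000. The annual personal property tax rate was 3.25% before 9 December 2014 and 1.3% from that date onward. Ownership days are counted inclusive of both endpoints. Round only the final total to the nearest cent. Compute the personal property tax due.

2 September – 8 December 2014: 98 days at 3.25% → £318,000 × 3.25% × 98/365 = £2,774.8767
9 December 2014 – 31 May 2015: 174 days at 1.3% → £318,000 × 1.3% × 174/365 = £1,970.7288
Total = £4,745.6055

£4,745.61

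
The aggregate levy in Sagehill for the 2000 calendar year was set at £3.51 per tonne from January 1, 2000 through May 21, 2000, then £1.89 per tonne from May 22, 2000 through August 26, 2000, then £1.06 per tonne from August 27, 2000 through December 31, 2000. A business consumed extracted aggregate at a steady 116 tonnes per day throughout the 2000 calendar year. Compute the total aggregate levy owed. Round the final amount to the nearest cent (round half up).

January 1 – May 21, 2000: 142 days × 116 tonnes/day = 16,472 tonnes at £3.51/tonne → £57,816.72
May 22 – August 26, 2000: 97 days × 116 tonnes/day = 11,252 tonnes at £1.89/tonne → £21,266.28
August 27 – December 31, 2000: 127 days × 116 tonnes/day = 14,732 tonnes at £1.06/tonne → £15,615.92

£94,698.92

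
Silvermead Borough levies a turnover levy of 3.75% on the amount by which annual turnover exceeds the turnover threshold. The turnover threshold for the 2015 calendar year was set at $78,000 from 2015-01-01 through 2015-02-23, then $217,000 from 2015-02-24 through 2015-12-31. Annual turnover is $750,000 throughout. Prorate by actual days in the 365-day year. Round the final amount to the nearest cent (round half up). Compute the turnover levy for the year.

$20,758.66

2015-01-01 to 2015-02-23: 54 days, exemption $78,000 → ($750,000 − $78,000) × 3.75% × 54/365 = $3,728.2192
2015-02-24 to 2015-12-31: 311 days, exemption $217,000 → ($750,000 − $217,000) × 3.75% × 311/365 = $17,030.4452
Total = $20,758.6644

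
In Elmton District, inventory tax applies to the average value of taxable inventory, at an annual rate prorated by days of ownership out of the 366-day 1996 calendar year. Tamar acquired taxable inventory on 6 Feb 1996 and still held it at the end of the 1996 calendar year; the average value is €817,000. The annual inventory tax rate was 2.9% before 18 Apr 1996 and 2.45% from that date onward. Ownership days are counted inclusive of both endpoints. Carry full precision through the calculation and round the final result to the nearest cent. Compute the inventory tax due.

€18,770.91

6 Feb – 17 Apr 1996: 72 days at 2.9% → €817,000 × 2.9% × 72/366 = €4,660.9180
18 Apr – 31 Dec 1996: 258 days at 2.45% → €817,000 × 2.45% × 258/366 = €14,109.9918
Total = €18,770.9098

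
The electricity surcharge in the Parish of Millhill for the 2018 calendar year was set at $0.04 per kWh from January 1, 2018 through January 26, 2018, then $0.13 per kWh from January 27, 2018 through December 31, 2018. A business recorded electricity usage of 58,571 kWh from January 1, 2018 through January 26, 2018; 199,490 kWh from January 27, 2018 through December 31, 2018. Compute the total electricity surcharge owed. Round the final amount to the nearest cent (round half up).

$28,276.54

January 1 – January 26, 2018: 58,571 kWh at $0.04/kWh → $2,342.84
January 27 – December 31, 2018: 199,490 kWh at $0.13/kWh → $25,933.70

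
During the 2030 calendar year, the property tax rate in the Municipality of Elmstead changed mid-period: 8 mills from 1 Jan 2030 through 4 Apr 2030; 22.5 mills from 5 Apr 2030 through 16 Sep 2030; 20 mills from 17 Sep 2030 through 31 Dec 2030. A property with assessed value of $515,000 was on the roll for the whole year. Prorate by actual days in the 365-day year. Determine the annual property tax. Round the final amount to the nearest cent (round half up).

$9,290.46

1 Jan – 4 Apr 2030: 94 days at 8 mills → $515,000 × 0.8% × 94/365 = $1,061.0411
5 Apr – 16 Sep 2030: 165 days at 22.5 mills → $515,000 × 2.25% × 165/365 = $5,238.1849
17 Sep – 31 Dec 2030: 106 days at 20 mills → $515,000 × 2% × 106/365 = $2,991.2329
Total = $9,290.4589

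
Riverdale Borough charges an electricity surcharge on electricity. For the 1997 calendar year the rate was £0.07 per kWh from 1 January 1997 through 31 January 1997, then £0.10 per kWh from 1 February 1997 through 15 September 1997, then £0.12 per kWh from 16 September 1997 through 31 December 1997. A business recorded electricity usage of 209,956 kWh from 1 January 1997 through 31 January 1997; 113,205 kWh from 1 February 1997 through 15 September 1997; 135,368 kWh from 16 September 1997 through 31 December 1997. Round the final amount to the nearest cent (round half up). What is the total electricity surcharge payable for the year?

1 January – 31 January 1997: 209,956 kWh at £0.07/kWh → £14,696.92
1 February – 15 September 1997: 113,205 kWh at £0.10/kWh → £11,320.50
16 September – 31 December 1997: 135,368 kWh at £0.12/kWh → £16,244.16

£42,261.58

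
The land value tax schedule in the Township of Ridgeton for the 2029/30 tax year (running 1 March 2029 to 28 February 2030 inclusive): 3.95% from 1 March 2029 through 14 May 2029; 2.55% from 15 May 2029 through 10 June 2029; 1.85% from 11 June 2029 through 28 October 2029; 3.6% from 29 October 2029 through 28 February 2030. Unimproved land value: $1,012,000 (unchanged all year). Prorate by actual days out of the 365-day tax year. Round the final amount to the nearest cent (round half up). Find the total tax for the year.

1 March – 14 May 2029: 75 days at 3.95% → $1,012,000 × 3.95% × 75/365 = $8,213.8356
15 May – 10 June 2029: 27 days at 2.55% → $1,012,000 × 2.55% × 27/365 = $1,908.9370
11 June – 28 October 2029: 140 days at 1.85% → $1,012,000 × 1.85% × 140/365 = $7,181.0411
29 October 2029 – 28 February 2030: 123 days at 3.6% → $1,012,000 × 3.6% × 123/365 = $12,277.0849
Total = $29,580.8986

$29,580.90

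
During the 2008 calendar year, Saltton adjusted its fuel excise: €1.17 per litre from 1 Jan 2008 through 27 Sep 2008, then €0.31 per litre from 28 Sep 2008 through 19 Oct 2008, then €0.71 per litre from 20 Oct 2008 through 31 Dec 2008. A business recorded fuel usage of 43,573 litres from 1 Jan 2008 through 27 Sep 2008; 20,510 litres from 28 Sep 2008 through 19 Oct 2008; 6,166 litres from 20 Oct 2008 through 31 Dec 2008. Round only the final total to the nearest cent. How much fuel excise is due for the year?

1 Jan – 27 Sep 2008: 43,573 litres at €1.17/litre → €50,980.41
28 Sep – 19 Oct 2008: 20,510 litres at €0.31/litre → €6,358.10
20 Oct – 31 Dec 2008: 6,166 litres at €0.71/litre → €4,377.86

€61,716.37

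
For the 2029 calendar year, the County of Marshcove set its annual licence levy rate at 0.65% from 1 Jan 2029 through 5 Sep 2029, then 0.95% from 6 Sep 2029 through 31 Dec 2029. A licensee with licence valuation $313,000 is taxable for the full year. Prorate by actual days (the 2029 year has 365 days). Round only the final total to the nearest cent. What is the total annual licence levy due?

$2,335.49

1 Jan – 5 Sep 2029: 248 days at 0.65% → $313,000 × 0.65% × 248/365 = $1,382.3452
6 Sep – 31 Dec 2029: 117 days at 0.95% → $313,000 × 0.95% × 117/365 = $953.1493
Total = $2,335.4945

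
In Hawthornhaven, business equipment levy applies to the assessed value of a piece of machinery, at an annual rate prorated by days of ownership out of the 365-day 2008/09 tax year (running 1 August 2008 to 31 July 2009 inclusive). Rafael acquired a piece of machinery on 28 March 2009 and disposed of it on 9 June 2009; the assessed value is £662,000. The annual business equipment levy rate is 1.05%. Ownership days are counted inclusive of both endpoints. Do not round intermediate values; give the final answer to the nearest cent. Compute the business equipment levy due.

Days held (28 March – 9 June 2009): 74 out of 365
Tax = £662,000 × 1.05% × 74/365 = £1,409.2438

£1,409.24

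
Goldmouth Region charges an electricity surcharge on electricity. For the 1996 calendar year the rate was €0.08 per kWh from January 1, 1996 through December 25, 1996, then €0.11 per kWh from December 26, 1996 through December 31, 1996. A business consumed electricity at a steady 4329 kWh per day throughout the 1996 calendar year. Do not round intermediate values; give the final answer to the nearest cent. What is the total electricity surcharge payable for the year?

January 1 – December 25, 1996: 360 days × 4329 kWh/day = 1,558,440 kWh at €0.08/kWh → €124,675.20
December 26 – December 31, 1996: 6 days × 4329 kWh/day = 25,974 kWh at €0.11/kWh → €2,857.14

€127,532.34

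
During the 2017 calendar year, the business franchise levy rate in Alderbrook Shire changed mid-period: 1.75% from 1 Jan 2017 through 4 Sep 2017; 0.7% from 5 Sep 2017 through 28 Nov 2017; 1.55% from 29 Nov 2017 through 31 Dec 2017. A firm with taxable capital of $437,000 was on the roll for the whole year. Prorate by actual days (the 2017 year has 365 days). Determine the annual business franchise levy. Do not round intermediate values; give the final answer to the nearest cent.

$6,499.93

1 Jan – 4 Sep 2017: 247 days at 1.75% → $437,000 × 1.75% × 247/365 = $5,175.1575
5 Sep – 28 Nov 2017: 85 days at 0.7% → $437,000 × 0.7% × 85/365 = $712.3699
29 Nov – 31 Dec 2017: 33 days at 1.55% → $437,000 × 1.55% × 33/365 = $612.3986
Total = $6,499.9260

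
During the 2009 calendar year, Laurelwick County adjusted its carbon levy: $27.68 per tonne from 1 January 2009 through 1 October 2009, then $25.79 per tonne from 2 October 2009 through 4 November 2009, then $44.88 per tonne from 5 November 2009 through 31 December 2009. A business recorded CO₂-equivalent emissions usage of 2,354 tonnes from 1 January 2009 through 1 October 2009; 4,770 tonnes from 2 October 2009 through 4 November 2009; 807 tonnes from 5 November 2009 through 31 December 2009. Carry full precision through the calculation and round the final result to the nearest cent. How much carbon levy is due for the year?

1 January – 1 October 2009: 2,354 tonnes at $27.68/tonne → $65,158.72
2 October – 4 November 2009: 4,770 tonnes at $25.79/tonne → $123,018.30
5 November – 31 December 2009: 807 tonnes at $44.88/tonne → $36,218.16

$224,395.18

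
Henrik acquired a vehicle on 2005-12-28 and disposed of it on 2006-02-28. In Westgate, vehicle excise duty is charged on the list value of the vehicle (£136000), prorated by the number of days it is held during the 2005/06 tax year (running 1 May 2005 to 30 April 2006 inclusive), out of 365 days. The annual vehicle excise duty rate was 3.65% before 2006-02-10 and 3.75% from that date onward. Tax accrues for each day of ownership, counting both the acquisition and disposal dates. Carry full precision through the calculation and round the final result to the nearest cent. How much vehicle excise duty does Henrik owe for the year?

2005-12-28 to 2006-02-09: 44 days at 3.65% → £136000 × 3.65% × 44/365 = £598.4000
2006-02-10 to 2006-02-28: 19 days at 3.75% → £136000 × 3.75% × 19/365 = £265.4795
Total = £863.8795

£863.88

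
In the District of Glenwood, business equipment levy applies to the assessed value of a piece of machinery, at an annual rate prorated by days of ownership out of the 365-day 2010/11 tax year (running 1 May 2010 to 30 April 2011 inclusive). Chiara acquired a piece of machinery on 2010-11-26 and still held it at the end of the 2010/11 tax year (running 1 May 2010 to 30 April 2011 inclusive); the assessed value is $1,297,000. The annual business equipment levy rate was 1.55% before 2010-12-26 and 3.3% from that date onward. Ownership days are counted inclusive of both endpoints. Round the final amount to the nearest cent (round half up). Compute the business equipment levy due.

$16,427.48

2010-11-26 to 2010-12-25: 30 days at 1.55% → $1,297,000 × 1.55% × 30/365 = $1,652.3425
2010-12-26 to 2011-04-30: 126 days at 3.3% → $1,297,000 × 3.3% × 126/365 = $14,775.1397
Total = $16,427.4822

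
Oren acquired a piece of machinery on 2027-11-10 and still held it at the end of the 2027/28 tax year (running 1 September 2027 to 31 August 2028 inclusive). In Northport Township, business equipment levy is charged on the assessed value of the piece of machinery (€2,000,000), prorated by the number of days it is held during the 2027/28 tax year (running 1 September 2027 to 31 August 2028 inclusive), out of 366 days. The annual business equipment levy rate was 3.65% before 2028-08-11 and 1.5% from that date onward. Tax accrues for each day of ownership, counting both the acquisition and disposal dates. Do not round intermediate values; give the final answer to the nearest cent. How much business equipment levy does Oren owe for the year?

€56,571.04

2027-11-10 to 2028-08-10: 275 days at 3.65% → €2,000,000 × 3.65% × 275/366 = €54,849.7268
2028-08-11 to 2028-08-31: 21 days at 1.5% → €2,000,000 × 1.5% × 21/366 = €1,721.3115
Total = €56,571.0383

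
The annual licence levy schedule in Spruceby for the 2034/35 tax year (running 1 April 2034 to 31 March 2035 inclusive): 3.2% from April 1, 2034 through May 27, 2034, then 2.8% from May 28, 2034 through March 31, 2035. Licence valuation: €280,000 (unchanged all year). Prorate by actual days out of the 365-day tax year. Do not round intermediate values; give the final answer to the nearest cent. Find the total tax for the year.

€8,014.90

April 1 – May 27, 2034: 57 days at 3.2% → €280,000 × 3.2% × 57/365 = €1,399.2329
May 28, 2034 – March 31, 2035: 308 days at 2.8% → €280,000 × 2.8% × 308/365 = €6,615.6712
Total = €8,014.9041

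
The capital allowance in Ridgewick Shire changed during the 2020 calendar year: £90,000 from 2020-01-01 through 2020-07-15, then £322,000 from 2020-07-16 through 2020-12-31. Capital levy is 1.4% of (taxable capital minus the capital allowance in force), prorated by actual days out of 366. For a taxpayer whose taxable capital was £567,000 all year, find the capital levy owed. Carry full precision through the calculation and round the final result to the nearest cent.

2020-01-01 to 2020-07-15: 197 days, exemption £90,000 → (£567,000 − £90,000) × 1.4% × 197/366 = £3,594.4426
2020-07-16 to 2020-12-31: 169 days, exemption £322,000 → (£567,000 − £322,000) × 1.4% × 169/366 = £1,583.7978
Total = £5,178.2404

£5,178.24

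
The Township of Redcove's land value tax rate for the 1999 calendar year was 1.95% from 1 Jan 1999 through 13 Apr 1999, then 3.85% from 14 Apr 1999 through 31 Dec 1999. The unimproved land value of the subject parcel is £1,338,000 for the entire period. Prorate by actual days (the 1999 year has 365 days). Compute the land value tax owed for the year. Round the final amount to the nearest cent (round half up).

1 Jan – 13 Apr 1999: 103 days at 1.95% → £1,338,000 × 1.95% × 103/365 = £7,362.6658
14 Apr – 31 Dec 1999: 262 days at 3.85% → £1,338,000 × 3.85% × 262/365 = £36,976.4548
Total = £44,339.1205

£44,339.12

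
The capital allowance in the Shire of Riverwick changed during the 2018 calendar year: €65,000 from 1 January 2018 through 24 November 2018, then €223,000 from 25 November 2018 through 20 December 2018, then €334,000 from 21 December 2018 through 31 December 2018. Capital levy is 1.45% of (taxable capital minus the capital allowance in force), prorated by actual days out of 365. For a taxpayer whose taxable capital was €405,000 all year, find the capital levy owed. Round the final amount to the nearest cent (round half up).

1 January – 24 November 2018: 328 days, exemption €65,000 → (€405,000 − €65,000) × 1.45% × 328/365 = €4,430.2466
25 November – 20 December 2018: 26 days, exemption €223,000 → (€405,000 − €223,000) × 1.45% × 26/365 = €187.9836
21 December – 31 December 2018: 11 days, exemption €334,000 → (€405,000 − €334,000) × 1.45% × 11/365 = €31.0260
Total = €4,649.2562

€4,649.26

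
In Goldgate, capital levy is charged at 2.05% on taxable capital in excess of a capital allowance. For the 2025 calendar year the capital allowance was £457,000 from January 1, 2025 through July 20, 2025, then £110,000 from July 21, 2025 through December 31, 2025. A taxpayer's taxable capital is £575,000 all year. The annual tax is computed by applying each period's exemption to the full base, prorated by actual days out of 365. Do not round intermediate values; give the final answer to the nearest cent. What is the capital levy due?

£5,615.20

January 1 – July 20, 2025: 201 days, exemption £457,000 → (£575,000 − £457,000) × 2.05% × 201/365 = £1,332.1068
July 21 – December 31, 2025: 164 days, exemption £110,000 → (£575,000 − £110,000) × 2.05% × 164/365 = £4,283.0959
Total = £5,615.2027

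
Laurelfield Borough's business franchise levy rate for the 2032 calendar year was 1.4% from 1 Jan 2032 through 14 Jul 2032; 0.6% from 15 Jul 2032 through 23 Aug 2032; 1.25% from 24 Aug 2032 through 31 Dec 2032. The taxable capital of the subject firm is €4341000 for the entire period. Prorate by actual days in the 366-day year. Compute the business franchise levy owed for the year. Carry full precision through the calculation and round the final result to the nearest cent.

€54665.76

1 Jan – 14 Jul 2032: 196 days at 1.4% → €4341000 × 1.4% × 196/366 = €32545.6393
15 Jul – 23 Aug 2032: 40 days at 0.6% → €4341000 × 0.6% × 40/366 = €2846.5574
24 Aug – 31 Dec 2032: 130 days at 1.25% → €4341000 × 1.25% × 130/366 = €19273.5656
Total = €54665.7623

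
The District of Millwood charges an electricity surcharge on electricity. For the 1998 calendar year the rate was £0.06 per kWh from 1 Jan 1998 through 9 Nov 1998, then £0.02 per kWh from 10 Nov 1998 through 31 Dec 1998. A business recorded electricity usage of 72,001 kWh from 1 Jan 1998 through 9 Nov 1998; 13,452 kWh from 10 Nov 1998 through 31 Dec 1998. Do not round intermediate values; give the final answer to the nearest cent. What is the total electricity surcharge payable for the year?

£4589.10

1 Jan – 9 Nov 1998: 72,001 kWh at £0.06/kWh → £4320.06
10 Nov – 31 Dec 1998: 13,452 kWh at £0.02/kWh → £269.04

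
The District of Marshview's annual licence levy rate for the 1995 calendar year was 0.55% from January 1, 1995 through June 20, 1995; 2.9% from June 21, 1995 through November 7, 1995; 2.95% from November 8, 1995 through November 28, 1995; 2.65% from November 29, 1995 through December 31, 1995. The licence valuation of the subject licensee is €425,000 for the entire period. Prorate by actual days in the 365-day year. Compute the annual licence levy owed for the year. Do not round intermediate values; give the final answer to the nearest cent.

January 1 – June 20, 1995: 171 days at 0.55% → €425,000 × 0.55% × 171/365 = €1,095.1027
June 21 – November 7, 1995: 140 days at 2.9% → €425,000 × 2.9% × 140/365 = €4,727.3973
November 8 – November 28, 1995: 21 days at 2.95% → €425,000 × 2.95% × 21/365 = €721.3356
November 29 – December 31, 1995: 33 days at 2.65% → €425,000 × 2.65% × 33/365 = €1,018.2534
Total = €7,562.0890

€7,562.09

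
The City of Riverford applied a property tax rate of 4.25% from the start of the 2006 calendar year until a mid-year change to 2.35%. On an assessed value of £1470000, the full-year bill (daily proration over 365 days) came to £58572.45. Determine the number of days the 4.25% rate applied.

314 days

Let d = days at the first rate; then 365 − d days at the second rate.
£1470000 × [4.25%·d + 2.35%·(365−d)] / 365 = £58572.45
Solving gives d = 314, so the new rate took effect on 11 November 2006.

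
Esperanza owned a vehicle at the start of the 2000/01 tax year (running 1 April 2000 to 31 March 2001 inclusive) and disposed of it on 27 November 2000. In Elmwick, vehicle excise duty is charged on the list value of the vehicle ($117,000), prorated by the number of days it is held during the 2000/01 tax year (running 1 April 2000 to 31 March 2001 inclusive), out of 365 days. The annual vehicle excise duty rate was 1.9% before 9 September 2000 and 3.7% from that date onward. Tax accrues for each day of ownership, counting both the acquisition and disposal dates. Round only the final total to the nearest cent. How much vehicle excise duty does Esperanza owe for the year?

1 April – 8 September 2000: 161 days at 1.9% → $117,000 × 1.9% × 161/365 = $980.5562
9 September – 27 November 2000: 80 days at 3.7% → $117,000 × 3.7% × 80/365 = $948.8219
Total = $1,929.3781

$1,929.38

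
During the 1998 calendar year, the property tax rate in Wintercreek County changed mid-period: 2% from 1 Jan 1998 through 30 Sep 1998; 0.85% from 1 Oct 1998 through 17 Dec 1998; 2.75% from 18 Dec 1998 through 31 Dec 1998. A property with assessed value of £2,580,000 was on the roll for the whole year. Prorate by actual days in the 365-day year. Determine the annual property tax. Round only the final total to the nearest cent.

1 Jan – 30 Sep 1998: 273 days at 2% → £2,580,000 × 2% × 273/365 = £38,593.9726
1 Oct – 17 Dec 1998: 78 days at 0.85% → £2,580,000 × 0.85% × 78/365 = £4,686.4110
18 Dec – 31 Dec 1998: 14 days at 2.75% → £2,580,000 × 2.75% × 14/365 = £2,721.3699
Total = £46,001.7534

£46,001.75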